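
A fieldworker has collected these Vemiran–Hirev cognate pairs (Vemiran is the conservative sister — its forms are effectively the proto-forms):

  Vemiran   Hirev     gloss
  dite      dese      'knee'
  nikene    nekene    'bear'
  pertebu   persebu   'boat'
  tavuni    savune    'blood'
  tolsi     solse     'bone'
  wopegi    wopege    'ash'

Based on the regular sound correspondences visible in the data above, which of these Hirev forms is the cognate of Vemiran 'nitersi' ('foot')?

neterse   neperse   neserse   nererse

dite ~ dese, nikene ~ nekene — Vemiran i corresponds to Hirev e after a consonant, before a consonant other than r, m, n, p, b, f, v.
dite ~ dese — Vemiran t corresponds to Hirev s between vowels (before a front vowel).
tavuni ~ savune, tolsi ~ solse — Vemiran i corresponds to Hirev e word-finally.
Applying these to Vemiran 'nitersi':
  nitersi → netersi   (i→e after a consonant, before a consonant other than r, m, n, p, b, f, v)
  netersi → nesersi   (t→s between vowels (before a front vowel))
  nesersi → neserse   (i→e word-finally)
So the Hirev cognate is 'neserse'.

neserse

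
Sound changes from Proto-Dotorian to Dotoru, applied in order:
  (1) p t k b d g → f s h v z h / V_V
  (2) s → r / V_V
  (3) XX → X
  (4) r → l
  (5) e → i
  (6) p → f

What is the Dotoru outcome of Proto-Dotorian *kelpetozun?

Dotoru: *kelpetozun
  kelpetozun → kelpesozun   [intervocalic lenition]
  kelpesozun → kelperozun   [rhotacism]
  kelperozun (rule 3 does not apply)
  kelperozun → kelpelozun   [unconditioned shift]
  kelpelozun → kilpilozun   [vowel merger]
  kilpilozun → kilfilozun   [unconditioned shift]
  giving Dotoru kilfilozun.

kilfilozun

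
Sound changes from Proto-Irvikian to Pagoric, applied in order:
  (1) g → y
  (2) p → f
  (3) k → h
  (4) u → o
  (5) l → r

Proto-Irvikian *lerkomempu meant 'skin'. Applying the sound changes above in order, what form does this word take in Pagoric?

Pagoric: *lerkomempu > lerkomemfu > lerhomemfu > lerhomemfo > rerhomemfo  (by unconditioned shift, unconditioned shift, vowel merger, unconditioned shift)

rerhomemfo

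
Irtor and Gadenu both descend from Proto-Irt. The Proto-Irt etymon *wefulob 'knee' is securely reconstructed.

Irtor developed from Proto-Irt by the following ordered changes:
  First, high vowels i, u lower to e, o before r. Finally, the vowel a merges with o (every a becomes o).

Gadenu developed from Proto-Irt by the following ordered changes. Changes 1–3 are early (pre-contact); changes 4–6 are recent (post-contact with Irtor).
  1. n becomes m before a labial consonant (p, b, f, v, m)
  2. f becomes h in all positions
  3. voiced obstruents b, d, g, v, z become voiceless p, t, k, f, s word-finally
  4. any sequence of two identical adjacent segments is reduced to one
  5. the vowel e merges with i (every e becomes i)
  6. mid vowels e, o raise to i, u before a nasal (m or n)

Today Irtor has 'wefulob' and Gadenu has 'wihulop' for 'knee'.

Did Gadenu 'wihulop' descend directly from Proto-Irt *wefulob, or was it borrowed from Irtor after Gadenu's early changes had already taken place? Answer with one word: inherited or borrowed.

If inherited, *wefulob would pass through all of Gadenu's changes:
Gadenu: *wefulob > wehulob > wehulop > wihulop  (by unconditioned shift, final devoicing, vowel merger)
If borrowed from Irtor 'wefulob' after the early changes, it would undergo only the recent ones:
  rule 4 (degemination): no change (wefulob)
  rule 5 (vowel merger): wefulob → wifulob
  rule 6 (pre-nasal raising): no change (wifulob)
  ⇒ as a loan: wifulob
Gadenu 'wihulop' matches the inherited outcome exactly, so it is an inherited cognate, not a loan.

inherited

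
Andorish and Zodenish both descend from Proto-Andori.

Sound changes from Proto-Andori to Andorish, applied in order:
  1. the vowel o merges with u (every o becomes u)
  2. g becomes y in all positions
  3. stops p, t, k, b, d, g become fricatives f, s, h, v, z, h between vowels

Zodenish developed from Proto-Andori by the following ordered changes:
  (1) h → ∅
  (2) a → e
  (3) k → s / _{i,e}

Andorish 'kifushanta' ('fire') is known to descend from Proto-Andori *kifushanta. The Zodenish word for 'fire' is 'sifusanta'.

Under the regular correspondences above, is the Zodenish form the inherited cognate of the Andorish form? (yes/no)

Derive the expected Zodenish reflex of *kifushanta:
Zodenish: start from *kifushanta.
  rule 1 (h-loss): kifushanta → kifusanta
  rule 2 (vowel merger): kifusanta → kifusente
  rule 3 (palatalisation): kifusente → sifusente
  ⇒ Zodenish sifusente
The regular Zodenish reflex would be 'sifusente', but the attested form is 'sifusanta'. The correspondence is irregular, so they are not cognates (the Zodenish form has a different source).

no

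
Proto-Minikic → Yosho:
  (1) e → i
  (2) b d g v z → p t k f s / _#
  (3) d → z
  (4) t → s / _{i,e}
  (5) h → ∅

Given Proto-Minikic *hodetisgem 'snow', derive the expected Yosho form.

Yosho: *hodetisgem
  hodetisgem → hoditisgim   [vowel merger]
  hoditisgim (rule 2 does not apply)
  hoditisgim → hozitisgim   [unconditioned shift]
  hozitisgim → hozisisgim   [palatalisation]
  hozisisgim → ozisisgim   [h-loss]
  giving Yosho ozisisgim.

ozisisgim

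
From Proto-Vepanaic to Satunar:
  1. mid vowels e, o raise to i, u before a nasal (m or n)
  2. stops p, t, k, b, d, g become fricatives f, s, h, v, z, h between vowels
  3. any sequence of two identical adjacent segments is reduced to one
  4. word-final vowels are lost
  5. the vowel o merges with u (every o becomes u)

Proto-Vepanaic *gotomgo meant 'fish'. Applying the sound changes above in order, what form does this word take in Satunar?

gusumg

Satunar: *gotomgo
  gotomgo → gotumgo   [pre-nasal raising]
  gotumgo → gosumgo   [intervocalic lenition]
  gosumgo (rule 3 does not apply)
  gosumgo → gosumg   [apocope]
  gosumg → gusumg   [vowel merger]
  giving Satunar gusumg.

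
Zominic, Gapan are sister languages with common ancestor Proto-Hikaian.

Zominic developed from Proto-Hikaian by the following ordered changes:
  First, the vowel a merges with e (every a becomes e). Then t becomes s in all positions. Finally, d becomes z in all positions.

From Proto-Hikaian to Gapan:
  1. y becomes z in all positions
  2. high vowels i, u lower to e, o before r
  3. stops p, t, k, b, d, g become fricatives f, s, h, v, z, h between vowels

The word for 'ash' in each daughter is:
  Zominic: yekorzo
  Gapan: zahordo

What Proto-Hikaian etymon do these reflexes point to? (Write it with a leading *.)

*yakordo

Position 3: Zominic has k, Gapan has h. Zominic preserves k here (none of its changes turn any other segment into k), so the proto-segment is *k.
Position 1: Zominic has y, Gapan has z. Zominic preserves y here (none of its changes turn any other segment into y), so the proto-segment is *y.
Position 6: Zominic has z, Gapan has d. Gapan preserves d here (none of its changes turn any other segment into d), so the proto-segment is *d.
Verify the candidate proto-form against each daughter:
Zominic: start from *yakordo.
  rule 1 (vowel merger): yakordo → yekordo
  rule 2: no change — yekordo
  rule 3 (unconditioned shift): yekordo → yekorzo
  ⇒ Zominic yekorzo
Gapan: *yakordo > zakordo > zahordo  (by unconditioned shift, intervocalic lenition)
No other proto-form is consistent with every reflex, so the reconstruction is *yakordo.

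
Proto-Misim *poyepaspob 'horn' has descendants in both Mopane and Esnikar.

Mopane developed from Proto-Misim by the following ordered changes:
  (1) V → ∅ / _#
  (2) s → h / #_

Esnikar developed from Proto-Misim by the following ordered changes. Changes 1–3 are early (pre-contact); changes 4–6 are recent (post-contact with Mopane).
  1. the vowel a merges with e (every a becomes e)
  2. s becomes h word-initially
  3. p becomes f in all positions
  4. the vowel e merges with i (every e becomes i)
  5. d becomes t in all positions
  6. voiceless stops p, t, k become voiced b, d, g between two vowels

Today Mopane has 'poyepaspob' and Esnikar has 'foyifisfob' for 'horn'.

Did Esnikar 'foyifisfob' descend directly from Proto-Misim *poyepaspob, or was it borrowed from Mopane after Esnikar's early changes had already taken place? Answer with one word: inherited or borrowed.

If inherited, *poyepaspob would pass through all of Esnikar's changes:
Esnikar: *poyepaspob > poyepespob > foyefesfob > foyifisfob  (by vowel merger, unconditioned shift, vowel merger)
If borrowed from Mopane 'poyepaspob' after the early changes, it would undergo only the recent ones:
  rule 4 (vowel merger): poyepaspob → poyipaspob
  rule 5 (unconditioned shift): no change (poyipaspob)
  rule 6 (intervocalic voicing): poyipaspob → poyibaspob
  ⇒ as a loan: poyibaspob
Esnikar 'foyifisfob' matches the inherited outcome exactly, so it is an inherited cognate, not a loan.

inherited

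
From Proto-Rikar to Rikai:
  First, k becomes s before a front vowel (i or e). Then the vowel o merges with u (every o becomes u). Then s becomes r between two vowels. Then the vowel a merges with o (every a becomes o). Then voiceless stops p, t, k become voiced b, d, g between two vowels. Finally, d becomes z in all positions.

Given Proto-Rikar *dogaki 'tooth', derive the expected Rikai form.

Rikai: *dogaki
  dogaki → dogasi   [palatalisation]
  dogasi → dugasi   [vowel merger]
  dugasi → dugari   [rhotacism]
  dugari → dugori   [vowel merger]
  dugori (rule 5 does not apply)
  dugori → zugori   [unconditioned shift]
  giving Rikai zugori.

zugori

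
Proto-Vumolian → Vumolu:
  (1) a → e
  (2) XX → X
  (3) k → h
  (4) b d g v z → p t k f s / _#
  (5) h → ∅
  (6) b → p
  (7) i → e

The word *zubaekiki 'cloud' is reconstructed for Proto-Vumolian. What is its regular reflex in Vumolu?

Vumolu: *zubaekiki
  zubaekiki → zubeekiki   [vowel merger]
  zubeekiki → zubekiki   [degemination]
  zubekiki → zubehihi   [unconditioned shift]
  zubehihi (rule 4 does not apply)
  zubehihi → zubeii   [h-loss]
  zubeii → zupeii   [unconditioned shift]
  zupeii → zupeee   [vowel merger]
  giving Vumolu zupeee.

zupeee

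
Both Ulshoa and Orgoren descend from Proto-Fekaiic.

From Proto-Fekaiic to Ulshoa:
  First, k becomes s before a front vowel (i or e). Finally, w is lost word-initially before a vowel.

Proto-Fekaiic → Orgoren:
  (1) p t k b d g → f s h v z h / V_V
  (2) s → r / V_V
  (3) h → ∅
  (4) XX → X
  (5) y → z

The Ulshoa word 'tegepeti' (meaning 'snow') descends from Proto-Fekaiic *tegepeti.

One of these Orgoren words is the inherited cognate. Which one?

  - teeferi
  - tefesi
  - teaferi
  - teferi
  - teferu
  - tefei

teferi

Orgoren: start from *tegepeti.
  rule 1 (intervocalic lenition): tegepeti → tehefesi
  rule 2 (rhotacism): tehefesi → teheferi
  rule 3 (h-loss): teheferi → teeferi
  rule 4 (degemination): teeferi → teferi
  rule 5: no change — teferi
  ⇒ Orgoren teferi
Among the options, 'teferi' alone shows every Orgoren change applied in order.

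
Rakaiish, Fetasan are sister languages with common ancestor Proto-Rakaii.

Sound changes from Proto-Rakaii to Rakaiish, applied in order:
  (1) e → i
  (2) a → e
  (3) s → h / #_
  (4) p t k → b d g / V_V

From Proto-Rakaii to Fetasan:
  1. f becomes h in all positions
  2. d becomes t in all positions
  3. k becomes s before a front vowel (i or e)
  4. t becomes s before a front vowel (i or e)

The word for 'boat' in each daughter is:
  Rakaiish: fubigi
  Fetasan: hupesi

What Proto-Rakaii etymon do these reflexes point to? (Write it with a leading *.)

*fupeki

Position 3: Rakaiish has b, Fetasan has p. Fetasan preserves p here (none of its changes turn any other segment into p), so the proto-segment is *p.
Position 1: Rakaiish has f, Fetasan has h. Rakaiish preserves f here (none of its changes turn any other segment into f), so the proto-segment is *f.
Position 5: Rakaiish has g, Fetasan has s. Taking the neighbouring segments as reconstructed: Rakaiish g could go back to *k or *g; Fetasan s could go back to *t or *k or *d or *s — the one source consistent with every daughter is *k.
Continuing position by position gives *fupeki; check it forward:
Rakaiish: start from *fupeki.
  rule 1 (vowel merger): fupeki → fupiki
  rule 2: no change — fupiki
  rule 3: no change — fupiki
  rule 4 (intervocalic voicing): fupiki → fubigi
  ⇒ Rakaiish fubigi
Fetasan: *fupeki > hupeki > hupesi  (by unconditioned shift, palatalisation)
*fupeki is the unique common source.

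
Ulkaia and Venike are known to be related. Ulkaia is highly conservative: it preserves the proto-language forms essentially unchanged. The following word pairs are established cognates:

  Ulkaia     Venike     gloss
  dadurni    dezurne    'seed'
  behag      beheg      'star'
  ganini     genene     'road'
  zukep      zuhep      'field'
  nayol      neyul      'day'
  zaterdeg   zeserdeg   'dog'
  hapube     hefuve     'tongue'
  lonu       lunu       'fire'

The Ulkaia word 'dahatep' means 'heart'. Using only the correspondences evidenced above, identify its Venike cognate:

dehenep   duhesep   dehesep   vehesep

dadurni ~ dezurne, behag ~ beheg — Ulkaia a corresponds to Venike e after a consonant, before a consonant other than r, m, n, p, b, f, v.
zaterdeg ~ zeserdeg — Ulkaia t corresponds to Venike s between vowels (before a front vowel).
Applying these to Ulkaia 'dahatep':
  dahatep → dehatep   (a→e after a consonant, before a consonant other than r, m, n, p, b, f, v)
  dehatep → dehetep   (a→e after a consonant, before a consonant other than r, m, n, p, b, f, v)
  dehetep → dehesep   (t→s between vowels (before a front vowel))
So the Venike cognate is 'dehesep'.

dehesep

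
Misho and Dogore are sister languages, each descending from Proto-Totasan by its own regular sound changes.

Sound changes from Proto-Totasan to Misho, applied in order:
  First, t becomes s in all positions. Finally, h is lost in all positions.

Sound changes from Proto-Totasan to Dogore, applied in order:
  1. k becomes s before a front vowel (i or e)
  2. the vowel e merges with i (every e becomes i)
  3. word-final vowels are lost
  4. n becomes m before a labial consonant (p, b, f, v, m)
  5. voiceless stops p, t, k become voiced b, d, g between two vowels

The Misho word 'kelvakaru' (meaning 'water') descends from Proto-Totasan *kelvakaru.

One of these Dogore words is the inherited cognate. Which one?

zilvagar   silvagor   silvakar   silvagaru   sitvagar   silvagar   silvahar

Dogore: start from *kelvakaru.
  rule 1 (palatalisation): kelvakaru → selvakaru
  rule 2 (vowel merger): selvakaru → silvakaru
  rule 3 (apocope): silvakaru → silvakar
  rule 4: no change — silvakar
  rule 5 (intervocalic voicing): silvakar → silvagar
  ⇒ Dogore silvagar
Among the options, 'silvagar' alone shows every Dogore change applied in order.

silvagar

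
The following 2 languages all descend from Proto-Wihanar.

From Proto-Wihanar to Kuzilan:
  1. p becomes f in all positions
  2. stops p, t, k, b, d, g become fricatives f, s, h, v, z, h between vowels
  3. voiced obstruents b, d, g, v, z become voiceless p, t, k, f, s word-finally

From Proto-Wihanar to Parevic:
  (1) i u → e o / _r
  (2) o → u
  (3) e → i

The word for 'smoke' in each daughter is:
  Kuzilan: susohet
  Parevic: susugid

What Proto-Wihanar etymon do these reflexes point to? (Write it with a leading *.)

Position 5: Kuzilan has h, Parevic has g. Parevic preserves g here (none of its changes turn any other segment into g), so the proto-segment is *g.
Position 6: Kuzilan has e, Parevic has i. Kuzilan preserves e here (none of its changes turn any other segment into e), so the proto-segment is *e.
Position 4: Kuzilan has o, Parevic has u. Kuzilan preserves o here (none of its changes turn any other segment into o), so the proto-segment is *o.
Verify the candidate proto-form against each daughter:
Kuzilan: start from *susoged.
  rule 1: no change — susoged
  rule 2 (intervocalic lenition): susoged → susohed
  rule 3 (final devoicing): susohed → susohet
  ⇒ Kuzilan susohet
Parevic: start from *susoged.
  rule 1: no change — susoged
  rule 2 (vowel merger): susoged → susuged
  rule 3 (vowel merger): susuged → susugid
  ⇒ Parevic susugid
No other proto-form is consistent with every reflex, so the reconstruction is *susoged.

*susoged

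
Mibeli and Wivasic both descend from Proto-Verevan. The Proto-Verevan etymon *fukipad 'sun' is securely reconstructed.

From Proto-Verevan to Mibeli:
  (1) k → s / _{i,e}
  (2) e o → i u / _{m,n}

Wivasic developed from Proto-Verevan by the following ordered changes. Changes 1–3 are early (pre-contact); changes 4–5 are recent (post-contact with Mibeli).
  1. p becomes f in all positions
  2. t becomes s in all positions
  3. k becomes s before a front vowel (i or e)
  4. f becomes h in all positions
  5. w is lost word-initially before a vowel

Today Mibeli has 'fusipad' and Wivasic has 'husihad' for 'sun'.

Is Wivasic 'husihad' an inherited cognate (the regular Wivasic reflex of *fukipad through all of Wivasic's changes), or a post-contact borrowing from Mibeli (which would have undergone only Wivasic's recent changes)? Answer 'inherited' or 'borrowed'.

inherited

If inherited, *fukipad would pass through all of Wivasic's changes:
Wivasic: *fukipad
  fukipad → fukifad   [unconditioned shift]
  fukifad (rule 2 does not apply)
  fukifad → fusifad   [palatalisation]
  fusifad → husihad   [unconditioned shift]
  husihad (rule 5 does not apply)
  giving Wivasic husihad.
If borrowed from Mibeli 'fusipad' after the early changes, it would undergo only the recent ones:
  rule 4 (unconditioned shift): fusipad → husipad
  rule 5 (glide loss): no change (husipad)
  ⇒ as a loan: husipad
Wivasic 'husihad' matches the inherited outcome exactly, so it is an inherited cognate, not a loan.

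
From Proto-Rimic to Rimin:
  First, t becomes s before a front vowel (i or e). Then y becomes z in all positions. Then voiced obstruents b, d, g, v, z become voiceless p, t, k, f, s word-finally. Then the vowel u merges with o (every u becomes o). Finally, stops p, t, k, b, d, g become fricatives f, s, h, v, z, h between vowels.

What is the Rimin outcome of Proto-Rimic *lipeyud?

Rimin: start from *lipeyud.
  rule 1: no change — lipeyud
  rule 2 (unconditioned shift): lipeyud → lipezud
  rule 3 (final devoicing): lipezud → lipezut
  rule 4 (vowel merger): lipezut → lipezot
  rule 5 (intervocalic lenition): lipezot → lifezot
  ⇒ Rimin lifezot

lifezot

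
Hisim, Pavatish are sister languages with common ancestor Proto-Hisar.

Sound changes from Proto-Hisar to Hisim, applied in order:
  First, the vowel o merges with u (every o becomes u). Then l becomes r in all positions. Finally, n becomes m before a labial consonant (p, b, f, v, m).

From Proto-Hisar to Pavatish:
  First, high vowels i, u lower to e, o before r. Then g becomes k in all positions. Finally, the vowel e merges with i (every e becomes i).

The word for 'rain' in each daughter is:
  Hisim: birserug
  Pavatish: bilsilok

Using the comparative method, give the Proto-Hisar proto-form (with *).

Position 7: Hisim has u, Pavatish has o. Taking the neighbouring segments as reconstructed: Hisim u could go back to *o or *u; Pavatish o can only go back to *o — the one source consistent with every daughter is *o.
Position 3: Hisim has r, Pavatish has l. Pavatish preserves l here (none of its changes turn any other segment into l), so the proto-segment is *l.
Verify the candidate proto-form against each daughter:
Hisim: *bilselog > bilselug > birserug  (by vowel merger, unconditioned shift)
Pavatish: *bilselog
  bilselog (rule 1 does not apply)
  bilselog → bilselok   [unconditioned shift]
  bilselok → bilsilok   [vowel merger]
  giving Pavatish bilsilok.
Only *bilselog yields all of Hisim birserug, Pavatish bilsilok.

*bilselog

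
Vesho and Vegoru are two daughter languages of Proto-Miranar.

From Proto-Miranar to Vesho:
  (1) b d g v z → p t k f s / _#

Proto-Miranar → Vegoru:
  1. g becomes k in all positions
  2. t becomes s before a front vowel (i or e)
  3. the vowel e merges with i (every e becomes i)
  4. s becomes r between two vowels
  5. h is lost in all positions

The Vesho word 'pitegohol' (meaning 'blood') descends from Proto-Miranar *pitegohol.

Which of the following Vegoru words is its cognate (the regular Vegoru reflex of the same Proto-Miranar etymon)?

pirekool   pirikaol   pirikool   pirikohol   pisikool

Vegoru: *pitegohol
  pitegohol → pitekohol   [unconditioned shift]
  pitekohol → pisekohol   [palatalisation]
  pisekohol → pisikohol   [vowel merger]
  pisikohol → pirikohol   [rhotacism]
  pirikohol → pirikool   [h-loss]
  giving Vegoru pirikool.

pirikool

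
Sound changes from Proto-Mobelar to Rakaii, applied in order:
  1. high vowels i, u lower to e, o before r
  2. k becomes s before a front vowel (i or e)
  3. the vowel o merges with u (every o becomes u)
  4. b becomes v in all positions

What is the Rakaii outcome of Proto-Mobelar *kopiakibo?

Rakaii: *kopiakibo
  kopiakibo (rule 1 does not apply)
  kopiakibo → kopiasibo   [palatalisation]
  kopiasibo → kupiasibu   [vowel merger]
  kupiasibu → kupiasivu   [unconditioned shift]
  giving Rakaii kupiasivu.

kupiasivu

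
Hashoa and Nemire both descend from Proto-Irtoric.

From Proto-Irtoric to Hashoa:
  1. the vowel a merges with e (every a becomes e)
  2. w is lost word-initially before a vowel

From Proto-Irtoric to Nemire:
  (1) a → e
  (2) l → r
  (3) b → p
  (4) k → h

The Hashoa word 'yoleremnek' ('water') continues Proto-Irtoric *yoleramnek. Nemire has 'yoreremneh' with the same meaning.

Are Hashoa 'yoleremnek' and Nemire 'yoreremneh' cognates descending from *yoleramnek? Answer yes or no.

yes

Derive the expected Nemire reflex of *yoleramnek:
Nemire: *yoleramnek > yoleremnek > yoreremnek > yoreremneh  (by vowel merger, unconditioned shift, unconditioned shift)
Nemire 'yoreremneh' matches the regular reflex exactly, so the pair is cognate.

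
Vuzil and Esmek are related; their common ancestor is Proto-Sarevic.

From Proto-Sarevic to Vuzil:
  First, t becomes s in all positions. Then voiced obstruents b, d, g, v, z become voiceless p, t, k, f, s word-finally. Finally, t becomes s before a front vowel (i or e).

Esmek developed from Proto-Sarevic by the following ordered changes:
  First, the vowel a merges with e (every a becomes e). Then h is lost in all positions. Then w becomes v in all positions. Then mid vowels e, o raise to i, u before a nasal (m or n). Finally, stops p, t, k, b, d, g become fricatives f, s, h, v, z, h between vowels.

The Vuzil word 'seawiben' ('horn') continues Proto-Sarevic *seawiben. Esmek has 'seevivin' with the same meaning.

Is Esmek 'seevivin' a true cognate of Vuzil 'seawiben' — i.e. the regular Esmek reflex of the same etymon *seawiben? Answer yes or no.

yes

Derive the expected Esmek reflex of *seawiben:
Esmek: *seawiben > seewiben > seeviben > seevibin > seevivin  (by vowel merger, unconditioned shift, pre-nasal raising, intervocalic lenition)
Esmek 'seevivin' matches the regular reflex exactly, so the pair is cognate.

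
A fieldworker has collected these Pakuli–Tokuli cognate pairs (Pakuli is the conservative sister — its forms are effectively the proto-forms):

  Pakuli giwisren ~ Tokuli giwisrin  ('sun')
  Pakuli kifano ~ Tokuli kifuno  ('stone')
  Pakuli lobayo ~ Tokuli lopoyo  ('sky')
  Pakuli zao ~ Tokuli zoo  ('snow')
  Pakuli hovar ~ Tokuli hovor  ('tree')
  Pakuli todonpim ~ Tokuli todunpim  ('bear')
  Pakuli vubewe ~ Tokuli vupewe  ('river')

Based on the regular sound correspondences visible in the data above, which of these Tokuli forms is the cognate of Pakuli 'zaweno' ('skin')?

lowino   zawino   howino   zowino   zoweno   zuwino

lobayo ~ lopoyo — Pakuli a corresponds to Tokuli o after a consonant, before a consonant other than r, m, n, p, b, f, v.
giwisren ~ giwisrin — Pakuli e corresponds to Tokuli i after a consonant, before a nasal.
Applying these to Pakuli 'zaweno':
  zaweno → zoweno   (a→o after a consonant, before a consonant other than r, m, n, p, b, f, v)
  zoweno → zowino   (e→i after a consonant, before a nasal)
So the Tokuli cognate is 'zowino'.

zowino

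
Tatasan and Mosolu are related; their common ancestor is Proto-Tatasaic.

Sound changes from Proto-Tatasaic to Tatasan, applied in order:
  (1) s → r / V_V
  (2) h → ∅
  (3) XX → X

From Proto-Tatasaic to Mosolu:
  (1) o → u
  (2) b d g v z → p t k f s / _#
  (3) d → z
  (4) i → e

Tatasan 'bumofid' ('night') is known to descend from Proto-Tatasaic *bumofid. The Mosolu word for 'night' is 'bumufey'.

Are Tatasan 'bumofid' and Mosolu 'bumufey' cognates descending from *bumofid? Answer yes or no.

no

Derive the expected Mosolu reflex of *bumofid:
Mosolu: start from *bumofid.
  rule 1 (vowel merger): bumofid → bumufid
  rule 2 (final devoicing): bumufid → bumufit
  rule 3: no change — bumufit
  rule 4 (vowel merger): bumufit → bumufet
  ⇒ Mosolu bumufet
The regular Mosolu reflex would be 'bumufet', but the attested form is 'bumufey'. The correspondence is irregular, so they are not cognates (the Mosolu form has a different source).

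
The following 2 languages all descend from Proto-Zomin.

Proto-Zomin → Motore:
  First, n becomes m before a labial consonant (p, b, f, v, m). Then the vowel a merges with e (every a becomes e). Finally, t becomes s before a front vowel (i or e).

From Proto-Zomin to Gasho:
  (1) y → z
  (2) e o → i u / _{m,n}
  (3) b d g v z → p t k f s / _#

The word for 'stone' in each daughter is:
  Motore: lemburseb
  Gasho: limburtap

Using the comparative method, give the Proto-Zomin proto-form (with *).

Position 2: Motore has e, Gasho has i. Taking the neighbouring segments as reconstructed: Motore e could go back to *a or *e; Gasho i could go back to *e or *i — the one source consistent with every daughter is *e.
Position 7: Motore has s, Gasho has t. Taking the neighbouring segments as reconstructed: Motore s could go back to *t or *s; Gasho t can only go back to *t — the one source consistent with every daughter is *t.
Continuing position by position gives *lemburtab; check it forward:
Motore: start from *lemburtab.
  rule 1: no change — lemburtab
  rule 2 (vowel merger): lemburtab → lemburteb
  rule 3 (palatalisation): lemburteb → lemburseb
  ⇒ Motore lemburseb
Gasho: *lemburtab
  lemburtab (rule 1 does not apply)
  lemburtab → limburtab   [pre-nasal raising]
  limburtab → limburtap   [final devoicing]
  giving Gasho limburtap.
No other proto-form is consistent with every reflex, so the reconstruction is *lemburtab.

*lemburtab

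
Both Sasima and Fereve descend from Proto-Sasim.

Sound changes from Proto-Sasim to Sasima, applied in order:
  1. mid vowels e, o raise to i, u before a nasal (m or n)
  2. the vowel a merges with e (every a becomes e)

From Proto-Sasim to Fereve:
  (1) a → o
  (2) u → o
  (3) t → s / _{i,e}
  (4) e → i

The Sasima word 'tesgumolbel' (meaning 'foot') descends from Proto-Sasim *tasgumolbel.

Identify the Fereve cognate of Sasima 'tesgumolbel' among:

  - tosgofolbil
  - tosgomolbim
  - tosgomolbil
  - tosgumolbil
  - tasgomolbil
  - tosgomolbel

tosgomolbil

Fereve: *tasgumolbel > tosgumolbel > tosgomolbel > tosgomolbil  (by vowel merger, vowel merger, vowel merger)
Only 'tosgomolbil' matches the regular Fereve development of *tasgumolbel.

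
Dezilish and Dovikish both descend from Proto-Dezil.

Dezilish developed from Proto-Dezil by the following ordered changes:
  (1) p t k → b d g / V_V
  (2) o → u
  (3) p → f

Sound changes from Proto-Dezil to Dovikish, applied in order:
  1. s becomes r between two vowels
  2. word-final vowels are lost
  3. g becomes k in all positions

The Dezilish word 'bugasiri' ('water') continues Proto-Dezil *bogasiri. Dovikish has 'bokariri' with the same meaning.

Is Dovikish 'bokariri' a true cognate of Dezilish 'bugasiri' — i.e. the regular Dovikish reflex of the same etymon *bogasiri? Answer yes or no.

no

Derive the expected Dovikish reflex of *bogasiri:
Dovikish: *bogasiri > bogariri > bogarir > bokarir  (by rhotacism, apocope, unconditioned shift)
The regular Dovikish reflex would be 'bokarir', but the attested form is 'bokariri'. The correspondence is irregular, so they are not cognates (the Dovikish form has a different source).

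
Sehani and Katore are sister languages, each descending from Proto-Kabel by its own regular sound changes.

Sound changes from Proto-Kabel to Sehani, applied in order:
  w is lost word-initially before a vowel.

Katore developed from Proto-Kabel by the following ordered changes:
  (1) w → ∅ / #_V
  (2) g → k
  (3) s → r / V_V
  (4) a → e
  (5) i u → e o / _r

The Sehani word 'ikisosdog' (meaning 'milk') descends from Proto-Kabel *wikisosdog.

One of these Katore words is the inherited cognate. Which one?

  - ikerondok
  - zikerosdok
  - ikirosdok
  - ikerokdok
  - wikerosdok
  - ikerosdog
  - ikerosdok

Katore: *wikisosdog
  wikisosdog → ikisosdog   [glide loss]
  ikisosdog → ikisosdok   [unconditioned shift]
  ikisosdok → ikirosdok   [rhotacism]
  ikirosdok (rule 4 does not apply)
  ikirosdok → ikerosdok   [pre-rhotic lowering]
  giving Katore ikerosdok.

ikerosdok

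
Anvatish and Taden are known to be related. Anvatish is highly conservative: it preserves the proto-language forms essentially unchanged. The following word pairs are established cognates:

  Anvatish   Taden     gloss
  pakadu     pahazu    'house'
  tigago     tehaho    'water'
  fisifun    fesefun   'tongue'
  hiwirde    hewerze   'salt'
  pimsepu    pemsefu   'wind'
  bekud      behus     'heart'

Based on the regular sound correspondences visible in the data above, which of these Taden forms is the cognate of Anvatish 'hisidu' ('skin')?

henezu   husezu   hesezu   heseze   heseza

hesezu

tigago ~ tehaho, fisifun ~ fesefun — Anvatish i corresponds to Taden e after a consonant, before a consonant other than r, m, n, p, b, f, v.
pakadu ~ pahazu — Anvatish d corresponds to Taden z between vowels (before a back vowel).
Applying these to Anvatish 'hisidu':
  hisidu → hesidu   (i→e after a consonant, before a consonant other than r, m, n, p, b, f, v)
  hesidu → hesedu   (i→e after a consonant, before a consonant other than r, m, n, p, b, f, v)
  hesedu → hesezu   (d→z between vowels (before a back vowel))
So the Taden cognate is 'hesezu'.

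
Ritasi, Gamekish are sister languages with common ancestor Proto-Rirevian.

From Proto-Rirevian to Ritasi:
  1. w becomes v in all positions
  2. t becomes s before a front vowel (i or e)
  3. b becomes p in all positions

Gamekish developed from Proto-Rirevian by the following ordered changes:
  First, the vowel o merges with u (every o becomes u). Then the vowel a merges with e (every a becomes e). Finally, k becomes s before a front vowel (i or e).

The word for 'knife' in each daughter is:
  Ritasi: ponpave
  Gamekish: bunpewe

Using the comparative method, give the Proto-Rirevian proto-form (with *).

*bonpawe

Position 2: Ritasi has o, Gamekish has u. Ritasi preserves o here (none of its changes turn any other segment into o), so the proto-segment is *o.
Position 5: Ritasi has a, Gamekish has e. Ritasi preserves a here (none of its changes turn any other segment into a), so the proto-segment is *a.
Position 1: Ritasi has p, Gamekish has b. Gamekish preserves b here (none of its changes turn any other segment into b), so the proto-segment is *b.
Continuing position by position gives *bonpawe; check it forward:
Ritasi: *bonpawe > bonpave > ponpave  (by unconditioned shift, unconditioned shift)
Gamekish: start from *bonpawe.
  rule 1 (vowel merger): bonpawe → bunpawe
  rule 2 (vowel merger): bunpawe → bunpewe
  rule 3: no change — bunpewe
  ⇒ Gamekish bunpewe
*bonpawe is the unique common source.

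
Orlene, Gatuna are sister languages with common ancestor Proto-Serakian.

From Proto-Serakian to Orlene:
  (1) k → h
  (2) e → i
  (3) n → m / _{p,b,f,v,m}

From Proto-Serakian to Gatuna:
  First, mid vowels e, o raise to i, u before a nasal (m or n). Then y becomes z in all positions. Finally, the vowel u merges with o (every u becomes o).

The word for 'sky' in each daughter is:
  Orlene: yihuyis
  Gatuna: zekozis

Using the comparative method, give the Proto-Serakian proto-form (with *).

*yekuyis

Position 1: Orlene has y, Gatuna has z. Orlene preserves y here (none of its changes turn any other segment into y), so the proto-segment is *y.
Position 3: Orlene has h, Gatuna has k. Gatuna preserves k here (none of its changes turn any other segment into k), so the proto-segment is *k.
Position 2: Orlene has i, Gatuna has e. Gatuna preserves e here (none of its changes turn any other segment into e), so the proto-segment is *e.
Verify the candidate proto-form against each daughter:
Orlene: *yekuyis > yehuyis > yihuyis  (by unconditioned shift, vowel merger)
Gatuna: *yekuyis > zekuzis > zekozis  (by unconditioned shift, vowel merger)
Only *yekuyis yields all of Orlene yihuyis, Gatuna zekozis.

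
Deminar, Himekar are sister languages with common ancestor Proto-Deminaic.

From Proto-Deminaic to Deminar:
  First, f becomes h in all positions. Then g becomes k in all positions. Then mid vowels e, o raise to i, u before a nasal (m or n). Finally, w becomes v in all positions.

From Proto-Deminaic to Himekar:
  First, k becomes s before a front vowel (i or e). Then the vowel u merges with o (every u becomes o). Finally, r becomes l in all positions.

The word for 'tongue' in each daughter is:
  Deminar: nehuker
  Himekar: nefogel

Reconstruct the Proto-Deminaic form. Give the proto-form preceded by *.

Position 4: Deminar has u, Himekar has o. Taking the neighbouring segments as reconstructed: Deminar u can only go back to *u; Himekar o could go back to *o or *u — the one source consistent with every daughter is *u.
Position 7: Deminar has r, Himekar has l. Deminar preserves r here (none of its changes turn any other segment into r), so the proto-segment is *r.
This points to *nefuger. Verify forward in each daughter:
Deminar: *nefuger > nehuger > nehuker  (by unconditioned shift, unconditioned shift)
Himekar: *nefuger
  nefuger (rule 1 does not apply)
  nefuger → nefoger   [vowel merger]
  nefoger → nefogel   [unconditioned shift]
  giving Himekar nefogel.
*nefuger is the unique common source.

*nefuger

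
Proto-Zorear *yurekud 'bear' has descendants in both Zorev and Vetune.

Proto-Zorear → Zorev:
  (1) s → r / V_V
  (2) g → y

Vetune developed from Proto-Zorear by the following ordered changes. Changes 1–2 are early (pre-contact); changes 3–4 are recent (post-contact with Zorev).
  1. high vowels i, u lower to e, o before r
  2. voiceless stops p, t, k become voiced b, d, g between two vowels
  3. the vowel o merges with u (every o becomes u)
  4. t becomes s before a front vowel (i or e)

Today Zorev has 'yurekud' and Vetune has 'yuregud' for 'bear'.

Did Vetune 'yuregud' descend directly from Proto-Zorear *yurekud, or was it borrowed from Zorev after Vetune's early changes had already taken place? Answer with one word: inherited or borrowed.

inherited

If inherited, *yurekud would pass through all of Vetune's changes:
Vetune: *yurekud > yorekud > yoregud > yuregud  (by pre-rhotic lowering, intervocalic voicing, vowel merger)
If borrowed from Zorev 'yurekud' after the early changes, it would undergo only the recent ones:
  rule 3 (vowel merger): no change (yurekud)
  rule 4 (palatalisation): no change (yurekud)
  ⇒ as a loan: yurekud
Vetune 'yuregud' matches the inherited outcome exactly, so it is an inherited cognate, not a loan.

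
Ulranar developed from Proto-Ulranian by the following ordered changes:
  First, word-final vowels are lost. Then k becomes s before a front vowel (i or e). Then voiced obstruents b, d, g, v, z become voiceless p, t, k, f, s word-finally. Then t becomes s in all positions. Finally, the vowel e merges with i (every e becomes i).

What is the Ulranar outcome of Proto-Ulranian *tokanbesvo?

Ulranar: *tokanbesvo
  tokanbesvo → tokanbesv   [apocope]
  tokanbesv (rule 2 does not apply)
  tokanbesv → tokanbesf   [final devoicing]
  tokanbesf → sokanbesf   [unconditioned shift]
  sokanbesf → sokanbisf   [vowel merger]
  giving Ulranar sokanbisf.

sokanbisf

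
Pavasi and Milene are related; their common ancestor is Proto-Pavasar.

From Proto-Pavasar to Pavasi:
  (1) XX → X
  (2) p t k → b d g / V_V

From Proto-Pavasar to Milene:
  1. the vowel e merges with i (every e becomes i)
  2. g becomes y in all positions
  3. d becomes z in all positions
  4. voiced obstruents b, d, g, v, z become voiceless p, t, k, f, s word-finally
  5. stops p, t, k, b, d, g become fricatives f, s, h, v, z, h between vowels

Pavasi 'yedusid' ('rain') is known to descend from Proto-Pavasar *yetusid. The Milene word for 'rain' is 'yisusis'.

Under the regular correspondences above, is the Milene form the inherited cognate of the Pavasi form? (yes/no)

yes

Derive the expected Milene reflex of *yetusid:
Milene: *yetusid
  yetusid → yitusid   [vowel merger]
  yitusid (rule 2 does not apply)
  yitusid → yitusiz   [unconditioned shift]
  yitusiz → yitusis   [final devoicing]
  yitusis → yisusis   [intervocalic lenition]
  giving Milene yisusis.
Milene 'yisusis' matches the regular reflex exactly, so the pair is cognate.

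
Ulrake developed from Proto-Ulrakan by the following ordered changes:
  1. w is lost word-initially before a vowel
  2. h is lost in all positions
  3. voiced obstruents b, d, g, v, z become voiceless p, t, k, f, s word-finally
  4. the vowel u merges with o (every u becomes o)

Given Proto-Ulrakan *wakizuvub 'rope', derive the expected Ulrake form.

Ulrake: *wakizuvub > akizuvub > akizuvup > akizovop  (by glide loss, final devoicing, vowel merger)

akizovop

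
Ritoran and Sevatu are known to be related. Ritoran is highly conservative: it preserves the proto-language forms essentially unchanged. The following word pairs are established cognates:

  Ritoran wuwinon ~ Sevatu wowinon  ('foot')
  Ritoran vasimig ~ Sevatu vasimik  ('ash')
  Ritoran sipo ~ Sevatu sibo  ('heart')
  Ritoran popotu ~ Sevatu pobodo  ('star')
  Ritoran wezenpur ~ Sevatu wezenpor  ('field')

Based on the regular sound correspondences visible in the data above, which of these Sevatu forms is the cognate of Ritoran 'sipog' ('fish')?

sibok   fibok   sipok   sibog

sibok

sipo ~ sibo, popotu ~ pobodo — Ritoran p corresponds to Sevatu b between vowels (before a back vowel).
vasimig ~ vasimik — Ritoran g corresponds to Sevatu k word-finally.
Applying these to Ritoran 'sipog':
  sipog → sibog   (p→b between vowels (before a back vowel))
  sibog → sibok   (g→k word-finally)
So the Sevatu cognate is 'sibok'.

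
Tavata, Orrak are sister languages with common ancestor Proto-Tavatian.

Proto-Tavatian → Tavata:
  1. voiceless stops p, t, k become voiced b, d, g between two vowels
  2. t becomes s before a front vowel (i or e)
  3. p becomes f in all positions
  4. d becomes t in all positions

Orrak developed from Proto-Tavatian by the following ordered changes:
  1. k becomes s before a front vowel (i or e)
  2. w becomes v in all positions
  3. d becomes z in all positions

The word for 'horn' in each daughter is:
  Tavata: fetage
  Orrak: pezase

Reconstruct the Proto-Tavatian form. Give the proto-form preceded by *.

*pedake

Position 3: Tavata has t, Orrak has z. Taking the neighbouring segments as reconstructed: Tavata t could go back to *t or *d; Orrak z could go back to *d or *z — the one source consistent with every daughter is *d.
Position 5: Tavata has g, Orrak has s. Taking the neighbouring segments as reconstructed: Tavata g could go back to *k or *g; Orrak s could go back to *k or *s — the one source consistent with every daughter is *k.
This points to *pedake. Verify forward in each daughter:
Tavata: start from *pedake.
  rule 1 (intervocalic voicing): pedake → pedage
  rule 2: no change — pedage
  rule 3 (unconditioned shift): pedage → fedage
  rule 4 (unconditioned shift): fedage → fetage
  ⇒ Tavata fetage
Orrak: *pedake
  pedake → pedase   [palatalisation]
  pedase (rule 2 does not apply)
  pedase → pezase   [unconditioned shift]
  giving Orrak pezase.
Only *pedake yields all of Tavata fetage, Orrak pezase.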